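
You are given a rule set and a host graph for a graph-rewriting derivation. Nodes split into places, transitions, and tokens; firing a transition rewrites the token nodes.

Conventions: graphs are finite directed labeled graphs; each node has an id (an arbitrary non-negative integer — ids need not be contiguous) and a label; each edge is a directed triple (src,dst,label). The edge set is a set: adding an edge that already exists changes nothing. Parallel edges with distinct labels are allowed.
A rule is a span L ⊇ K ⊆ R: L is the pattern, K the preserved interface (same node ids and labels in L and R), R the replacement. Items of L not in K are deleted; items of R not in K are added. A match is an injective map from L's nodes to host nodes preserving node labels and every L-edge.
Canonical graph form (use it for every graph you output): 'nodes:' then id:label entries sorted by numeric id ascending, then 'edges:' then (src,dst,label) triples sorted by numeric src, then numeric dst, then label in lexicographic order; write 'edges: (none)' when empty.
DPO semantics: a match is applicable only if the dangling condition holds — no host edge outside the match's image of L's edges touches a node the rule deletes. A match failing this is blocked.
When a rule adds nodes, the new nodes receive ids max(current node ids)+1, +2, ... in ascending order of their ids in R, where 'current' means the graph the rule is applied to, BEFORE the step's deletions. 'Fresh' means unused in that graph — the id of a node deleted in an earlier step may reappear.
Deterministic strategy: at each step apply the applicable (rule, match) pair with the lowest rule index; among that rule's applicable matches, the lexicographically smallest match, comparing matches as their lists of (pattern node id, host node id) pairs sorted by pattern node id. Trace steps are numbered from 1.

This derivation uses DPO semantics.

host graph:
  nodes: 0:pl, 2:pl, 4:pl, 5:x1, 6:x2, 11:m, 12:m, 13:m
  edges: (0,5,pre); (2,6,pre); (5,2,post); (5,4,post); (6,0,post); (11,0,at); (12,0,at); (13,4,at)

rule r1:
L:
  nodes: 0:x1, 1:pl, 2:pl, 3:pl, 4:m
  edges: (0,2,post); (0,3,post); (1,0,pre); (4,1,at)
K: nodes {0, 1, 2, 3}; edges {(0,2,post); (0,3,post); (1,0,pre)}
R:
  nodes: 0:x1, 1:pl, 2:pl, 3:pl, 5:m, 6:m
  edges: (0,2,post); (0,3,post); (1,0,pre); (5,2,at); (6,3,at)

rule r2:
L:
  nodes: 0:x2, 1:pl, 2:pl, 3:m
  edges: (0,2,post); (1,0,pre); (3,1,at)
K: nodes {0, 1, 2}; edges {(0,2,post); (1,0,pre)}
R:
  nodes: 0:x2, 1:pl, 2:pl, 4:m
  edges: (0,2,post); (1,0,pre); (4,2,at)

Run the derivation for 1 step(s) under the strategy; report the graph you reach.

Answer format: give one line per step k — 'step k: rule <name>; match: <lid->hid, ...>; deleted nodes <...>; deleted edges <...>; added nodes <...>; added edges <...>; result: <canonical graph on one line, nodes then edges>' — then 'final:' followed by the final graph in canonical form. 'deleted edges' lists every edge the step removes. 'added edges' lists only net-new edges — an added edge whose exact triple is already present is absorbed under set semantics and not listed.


step 1: rule r1; match: 0->5, 1->0, 2->2, 3->4, 4->11; deleted nodes 11; deleted edges (11,0,at); added nodes 14, 15; added edges (14,2,at); (15,4,at); result: nodes: 0:pl, 2:pl, 4:pl, 5:x1, 6:x2, 12:m, 13:m, 14:m, 15:m edges: (0,5,pre); (2,6,pre); (5,2,post); (5,4,post); (6,0,post); (12,0,at); (13,4,at); (14,2,at); (15,4,at)
final:
nodes: 0:pl, 2:pl, 4:pl, 5:x1, 6:x2, 12:m, 13:m, 14:m, 15:m
edges: (0,5,pre); (2,6,pre); (5,2,post); (5,4,post); (6,0,post); (12,0,at); (13,4,at); (14,2,at); (15,4,at)


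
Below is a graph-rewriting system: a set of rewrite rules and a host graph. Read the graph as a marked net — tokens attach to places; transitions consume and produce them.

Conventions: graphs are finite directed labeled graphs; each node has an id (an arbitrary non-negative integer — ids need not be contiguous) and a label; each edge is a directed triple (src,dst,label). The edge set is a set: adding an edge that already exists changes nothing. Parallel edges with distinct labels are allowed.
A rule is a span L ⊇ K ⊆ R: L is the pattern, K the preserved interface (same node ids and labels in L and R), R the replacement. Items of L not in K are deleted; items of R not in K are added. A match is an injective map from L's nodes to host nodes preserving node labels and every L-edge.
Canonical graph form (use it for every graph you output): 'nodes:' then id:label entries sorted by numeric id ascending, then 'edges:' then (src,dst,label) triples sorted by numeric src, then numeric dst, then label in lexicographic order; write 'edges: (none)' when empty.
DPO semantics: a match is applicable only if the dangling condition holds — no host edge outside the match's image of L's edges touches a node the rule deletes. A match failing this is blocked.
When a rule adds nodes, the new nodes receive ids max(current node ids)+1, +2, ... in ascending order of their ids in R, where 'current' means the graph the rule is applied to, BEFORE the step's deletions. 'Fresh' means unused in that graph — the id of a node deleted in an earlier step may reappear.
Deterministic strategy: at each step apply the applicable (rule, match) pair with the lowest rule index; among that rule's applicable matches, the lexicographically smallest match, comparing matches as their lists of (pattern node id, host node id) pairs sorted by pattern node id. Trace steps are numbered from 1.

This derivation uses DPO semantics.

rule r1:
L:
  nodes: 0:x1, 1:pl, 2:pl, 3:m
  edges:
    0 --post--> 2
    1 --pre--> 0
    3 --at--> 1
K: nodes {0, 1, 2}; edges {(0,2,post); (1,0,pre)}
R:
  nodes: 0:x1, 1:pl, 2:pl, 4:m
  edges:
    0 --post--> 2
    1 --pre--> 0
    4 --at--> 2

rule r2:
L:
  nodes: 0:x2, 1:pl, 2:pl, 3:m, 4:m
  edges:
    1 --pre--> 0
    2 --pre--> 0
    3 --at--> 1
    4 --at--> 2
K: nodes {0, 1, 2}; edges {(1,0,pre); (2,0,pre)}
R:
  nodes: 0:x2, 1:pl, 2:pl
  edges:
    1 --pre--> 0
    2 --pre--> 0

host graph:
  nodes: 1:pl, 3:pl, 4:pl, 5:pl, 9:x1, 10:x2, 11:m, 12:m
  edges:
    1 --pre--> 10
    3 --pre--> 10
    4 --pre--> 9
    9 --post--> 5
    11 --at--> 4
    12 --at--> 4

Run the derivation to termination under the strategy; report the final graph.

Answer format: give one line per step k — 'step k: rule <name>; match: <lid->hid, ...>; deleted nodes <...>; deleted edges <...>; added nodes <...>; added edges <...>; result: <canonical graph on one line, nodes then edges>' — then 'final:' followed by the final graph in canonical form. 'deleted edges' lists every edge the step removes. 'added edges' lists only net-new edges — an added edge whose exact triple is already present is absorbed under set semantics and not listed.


step 1: rule r1; match: 0->9, 1->4, 2->5, 3->11; deleted nodes 11; deleted edges (11,4,at); added nodes 13; added edges (13,5,at); result: nodes: 1:pl, 3:pl, 4:pl, 5:pl, 9:x1, 10:x2, 12:m, 13:m edges: (1,10,pre); (3,10,pre); (4,9,pre); (9,5,post); (12,4,at); (13,5,at)
step 2: rule r1; match: 0->9, 1->4, 2->5, 3->12; deleted nodes 12; deleted edges (12,4,at); added nodes 14; added edges (14,5,at); result: nodes: 1:pl, 3:pl, 4:pl, 5:pl, 9:x1, 10:x2, 13:m, 14:m edges: (1,10,pre); (3,10,pre); (4,9,pre); (9,5,post); (13,5,at); (14,5,at)
final:
nodes: 1:pl, 3:pl, 4:pl, 5:pl, 9:x1, 10:x2, 13:m, 14:m
edges: (1,10,pre); (3,10,pre); (4,9,pre); (9,5,post); (13,5,at); (14,5,at)


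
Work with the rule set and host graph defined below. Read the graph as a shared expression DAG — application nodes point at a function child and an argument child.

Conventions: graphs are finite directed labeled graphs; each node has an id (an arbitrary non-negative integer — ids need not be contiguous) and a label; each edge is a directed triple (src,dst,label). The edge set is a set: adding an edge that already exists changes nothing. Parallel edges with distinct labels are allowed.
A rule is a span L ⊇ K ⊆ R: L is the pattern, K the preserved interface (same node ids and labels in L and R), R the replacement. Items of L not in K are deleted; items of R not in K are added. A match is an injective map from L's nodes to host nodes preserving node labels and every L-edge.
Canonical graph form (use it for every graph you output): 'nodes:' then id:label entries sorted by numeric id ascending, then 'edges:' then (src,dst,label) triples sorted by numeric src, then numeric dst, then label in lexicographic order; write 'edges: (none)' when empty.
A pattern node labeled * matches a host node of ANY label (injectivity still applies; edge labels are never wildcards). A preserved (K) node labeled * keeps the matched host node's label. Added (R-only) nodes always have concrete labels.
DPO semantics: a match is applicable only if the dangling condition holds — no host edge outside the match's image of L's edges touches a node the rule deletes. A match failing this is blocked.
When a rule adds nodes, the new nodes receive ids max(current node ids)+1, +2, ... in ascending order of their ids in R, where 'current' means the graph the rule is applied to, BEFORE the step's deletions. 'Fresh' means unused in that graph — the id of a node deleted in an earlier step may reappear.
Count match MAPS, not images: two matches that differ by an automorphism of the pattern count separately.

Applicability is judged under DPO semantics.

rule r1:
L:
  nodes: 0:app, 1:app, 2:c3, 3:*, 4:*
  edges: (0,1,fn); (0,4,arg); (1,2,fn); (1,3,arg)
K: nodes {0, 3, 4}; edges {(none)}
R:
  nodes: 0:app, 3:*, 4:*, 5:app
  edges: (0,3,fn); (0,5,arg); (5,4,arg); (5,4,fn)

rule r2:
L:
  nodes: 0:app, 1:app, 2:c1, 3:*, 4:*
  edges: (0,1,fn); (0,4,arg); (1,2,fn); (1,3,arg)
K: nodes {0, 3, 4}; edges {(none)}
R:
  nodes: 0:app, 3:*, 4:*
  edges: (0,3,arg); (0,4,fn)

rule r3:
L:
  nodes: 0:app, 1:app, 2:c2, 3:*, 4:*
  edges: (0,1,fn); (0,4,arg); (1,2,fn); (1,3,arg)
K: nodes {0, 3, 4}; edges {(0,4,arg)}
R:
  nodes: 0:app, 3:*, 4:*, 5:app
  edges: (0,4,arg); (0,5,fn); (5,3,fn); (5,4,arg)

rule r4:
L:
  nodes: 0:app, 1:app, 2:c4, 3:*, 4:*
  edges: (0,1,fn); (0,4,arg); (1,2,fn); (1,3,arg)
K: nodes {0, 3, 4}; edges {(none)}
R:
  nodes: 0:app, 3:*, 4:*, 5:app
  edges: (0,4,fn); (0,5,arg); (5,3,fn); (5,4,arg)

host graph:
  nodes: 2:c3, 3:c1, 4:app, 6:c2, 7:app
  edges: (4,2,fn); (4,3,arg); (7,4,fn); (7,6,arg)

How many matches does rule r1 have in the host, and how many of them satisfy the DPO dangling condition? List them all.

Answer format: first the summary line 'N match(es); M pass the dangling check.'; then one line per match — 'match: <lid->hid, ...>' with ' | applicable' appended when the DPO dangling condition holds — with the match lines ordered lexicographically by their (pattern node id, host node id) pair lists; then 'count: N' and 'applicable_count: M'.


1 match(es); 1 pass the dangling check.
match: 0->7, 1->4, 2->2, 3->3, 4->6 | applicable
count: 1
applicable_count: 1


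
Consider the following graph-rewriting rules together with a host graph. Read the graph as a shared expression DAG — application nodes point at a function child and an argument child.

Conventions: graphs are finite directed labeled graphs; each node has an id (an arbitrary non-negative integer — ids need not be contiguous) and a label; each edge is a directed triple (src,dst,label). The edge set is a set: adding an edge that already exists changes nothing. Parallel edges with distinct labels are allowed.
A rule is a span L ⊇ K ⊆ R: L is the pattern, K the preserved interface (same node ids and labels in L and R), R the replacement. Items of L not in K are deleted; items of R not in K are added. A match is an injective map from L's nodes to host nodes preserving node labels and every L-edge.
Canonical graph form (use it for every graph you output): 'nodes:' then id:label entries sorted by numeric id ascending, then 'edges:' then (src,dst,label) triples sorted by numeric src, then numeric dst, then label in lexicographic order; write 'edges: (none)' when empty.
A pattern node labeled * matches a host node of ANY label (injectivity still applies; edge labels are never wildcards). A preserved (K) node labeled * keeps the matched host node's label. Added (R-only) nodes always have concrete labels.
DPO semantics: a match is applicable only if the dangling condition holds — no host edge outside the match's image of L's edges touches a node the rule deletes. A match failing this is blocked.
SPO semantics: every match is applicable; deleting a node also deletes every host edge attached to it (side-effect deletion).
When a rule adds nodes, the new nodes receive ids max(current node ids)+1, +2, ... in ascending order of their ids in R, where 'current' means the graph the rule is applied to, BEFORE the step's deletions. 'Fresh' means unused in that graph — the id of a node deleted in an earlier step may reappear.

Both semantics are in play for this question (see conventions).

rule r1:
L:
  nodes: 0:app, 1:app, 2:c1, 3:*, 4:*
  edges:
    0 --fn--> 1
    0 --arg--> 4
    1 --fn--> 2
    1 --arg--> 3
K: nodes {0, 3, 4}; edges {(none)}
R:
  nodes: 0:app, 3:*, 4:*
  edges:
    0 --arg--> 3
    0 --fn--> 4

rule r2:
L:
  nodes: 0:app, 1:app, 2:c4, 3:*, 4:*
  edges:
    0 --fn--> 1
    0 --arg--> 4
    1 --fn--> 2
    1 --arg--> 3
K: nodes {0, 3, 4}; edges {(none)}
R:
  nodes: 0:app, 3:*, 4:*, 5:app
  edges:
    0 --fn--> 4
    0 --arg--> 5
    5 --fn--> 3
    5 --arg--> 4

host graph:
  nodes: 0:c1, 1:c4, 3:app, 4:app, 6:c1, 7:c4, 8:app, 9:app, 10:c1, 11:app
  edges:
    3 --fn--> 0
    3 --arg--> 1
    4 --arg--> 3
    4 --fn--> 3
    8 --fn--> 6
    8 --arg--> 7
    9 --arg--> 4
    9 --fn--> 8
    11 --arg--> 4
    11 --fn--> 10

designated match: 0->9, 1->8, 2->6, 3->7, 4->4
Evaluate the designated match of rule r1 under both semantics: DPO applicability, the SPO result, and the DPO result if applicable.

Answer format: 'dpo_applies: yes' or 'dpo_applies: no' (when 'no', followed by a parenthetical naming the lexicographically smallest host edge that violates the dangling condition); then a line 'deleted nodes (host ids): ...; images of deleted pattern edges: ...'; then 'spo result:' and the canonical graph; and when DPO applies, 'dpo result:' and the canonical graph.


dpo_applies: yes
deleted nodes (host ids): 6, 8; images of deleted pattern edges: (8,6,fn); (8,7,arg); (9,4,arg); (9,8,fn)
spo result:
nodes: 0:c1, 1:c4, 3:app, 4:app, 7:c4, 9:app, 10:c1, 11:app
edges: (3,0,fn); (3,1,arg); (4,3,arg); (4,3,fn); (9,4,fn); (9,7,arg); (11,4,arg); (11,10,fn)
dpo result:
nodes: 0:c1, 1:c4, 3:app, 4:app, 7:c4, 9:app, 10:c1, 11:app
edges: (3,0,fn); (3,1,arg); (4,3,arg); (4,3,fn); (9,4,fn); (9,7,arg); (11,4,arg); (11,10,fn)


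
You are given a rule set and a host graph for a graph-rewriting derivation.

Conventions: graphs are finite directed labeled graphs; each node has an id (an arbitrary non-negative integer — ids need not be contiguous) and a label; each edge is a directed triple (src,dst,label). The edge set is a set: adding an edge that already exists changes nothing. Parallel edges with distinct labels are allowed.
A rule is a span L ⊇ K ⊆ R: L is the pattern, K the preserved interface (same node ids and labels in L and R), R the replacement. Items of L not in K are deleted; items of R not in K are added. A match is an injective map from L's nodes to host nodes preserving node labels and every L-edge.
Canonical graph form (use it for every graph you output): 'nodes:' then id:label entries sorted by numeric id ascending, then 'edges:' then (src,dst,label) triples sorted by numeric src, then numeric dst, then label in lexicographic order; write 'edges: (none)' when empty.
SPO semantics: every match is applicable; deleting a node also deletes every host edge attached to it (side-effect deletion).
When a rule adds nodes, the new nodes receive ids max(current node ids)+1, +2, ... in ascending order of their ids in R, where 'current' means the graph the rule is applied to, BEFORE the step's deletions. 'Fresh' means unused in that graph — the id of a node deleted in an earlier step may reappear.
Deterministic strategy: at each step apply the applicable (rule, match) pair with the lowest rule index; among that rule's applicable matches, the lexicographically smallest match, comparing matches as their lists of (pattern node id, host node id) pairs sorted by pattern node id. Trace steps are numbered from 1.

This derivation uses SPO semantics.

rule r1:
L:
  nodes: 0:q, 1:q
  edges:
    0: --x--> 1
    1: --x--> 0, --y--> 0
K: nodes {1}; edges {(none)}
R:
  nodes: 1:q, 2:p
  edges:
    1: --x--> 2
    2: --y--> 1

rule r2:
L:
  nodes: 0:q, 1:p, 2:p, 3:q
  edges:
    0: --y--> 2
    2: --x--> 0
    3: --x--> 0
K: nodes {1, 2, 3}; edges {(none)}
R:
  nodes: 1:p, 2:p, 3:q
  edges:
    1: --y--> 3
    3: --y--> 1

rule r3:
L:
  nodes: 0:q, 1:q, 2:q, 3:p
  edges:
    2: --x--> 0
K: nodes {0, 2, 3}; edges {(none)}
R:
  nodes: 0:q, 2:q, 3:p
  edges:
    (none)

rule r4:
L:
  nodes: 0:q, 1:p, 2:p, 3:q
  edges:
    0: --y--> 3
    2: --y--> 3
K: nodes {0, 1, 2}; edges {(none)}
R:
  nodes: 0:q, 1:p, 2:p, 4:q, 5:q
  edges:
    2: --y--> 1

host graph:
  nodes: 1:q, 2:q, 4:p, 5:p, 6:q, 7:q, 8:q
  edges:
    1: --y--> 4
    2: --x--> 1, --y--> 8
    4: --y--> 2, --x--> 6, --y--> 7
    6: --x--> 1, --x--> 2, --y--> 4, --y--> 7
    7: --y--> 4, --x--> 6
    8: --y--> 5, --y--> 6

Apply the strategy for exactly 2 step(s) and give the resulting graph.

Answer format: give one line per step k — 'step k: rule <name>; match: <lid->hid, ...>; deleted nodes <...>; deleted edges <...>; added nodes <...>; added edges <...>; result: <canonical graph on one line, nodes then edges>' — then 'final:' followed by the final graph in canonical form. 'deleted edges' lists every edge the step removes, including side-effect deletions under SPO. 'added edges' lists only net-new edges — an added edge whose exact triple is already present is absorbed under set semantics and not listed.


step 1: rule r2; match: 0->6, 1->5, 2->4, 3->7; deleted nodes 6; deleted edges (4,6,x); (6,1,x); (6,2,x); (6,4,y); (6,7,y); (7,6,x); (8,6,y); added nodes (none); added edges (5,7,y); (7,5,y); result: nodes: 1:q, 2:q, 4:p, 5:p, 7:q, 8:q edges: (1,4,y); (2,1,x); (2,8,y); (4,2,y); (4,7,y); (5,7,y); (7,4,y); (7,5,y); (8,5,y)
step 2: rule r3; match: 0->1, 1->7, 2->2, 3->4; deleted nodes 7; deleted edges (2,1,x); (4,7,y); (5,7,y); (7,4,y); (7,5,y); added nodes (none); added edges (none); result: nodes: 1:q, 2:q, 4:p, 5:p, 8:q edges: (1,4,y); (2,8,y); (4,2,y); (8,5,y)
final:
nodes: 1:q, 2:q, 4:p, 5:p, 8:q
edges: (1,4,y); (2,8,y); (4,2,y); (8,5,y)


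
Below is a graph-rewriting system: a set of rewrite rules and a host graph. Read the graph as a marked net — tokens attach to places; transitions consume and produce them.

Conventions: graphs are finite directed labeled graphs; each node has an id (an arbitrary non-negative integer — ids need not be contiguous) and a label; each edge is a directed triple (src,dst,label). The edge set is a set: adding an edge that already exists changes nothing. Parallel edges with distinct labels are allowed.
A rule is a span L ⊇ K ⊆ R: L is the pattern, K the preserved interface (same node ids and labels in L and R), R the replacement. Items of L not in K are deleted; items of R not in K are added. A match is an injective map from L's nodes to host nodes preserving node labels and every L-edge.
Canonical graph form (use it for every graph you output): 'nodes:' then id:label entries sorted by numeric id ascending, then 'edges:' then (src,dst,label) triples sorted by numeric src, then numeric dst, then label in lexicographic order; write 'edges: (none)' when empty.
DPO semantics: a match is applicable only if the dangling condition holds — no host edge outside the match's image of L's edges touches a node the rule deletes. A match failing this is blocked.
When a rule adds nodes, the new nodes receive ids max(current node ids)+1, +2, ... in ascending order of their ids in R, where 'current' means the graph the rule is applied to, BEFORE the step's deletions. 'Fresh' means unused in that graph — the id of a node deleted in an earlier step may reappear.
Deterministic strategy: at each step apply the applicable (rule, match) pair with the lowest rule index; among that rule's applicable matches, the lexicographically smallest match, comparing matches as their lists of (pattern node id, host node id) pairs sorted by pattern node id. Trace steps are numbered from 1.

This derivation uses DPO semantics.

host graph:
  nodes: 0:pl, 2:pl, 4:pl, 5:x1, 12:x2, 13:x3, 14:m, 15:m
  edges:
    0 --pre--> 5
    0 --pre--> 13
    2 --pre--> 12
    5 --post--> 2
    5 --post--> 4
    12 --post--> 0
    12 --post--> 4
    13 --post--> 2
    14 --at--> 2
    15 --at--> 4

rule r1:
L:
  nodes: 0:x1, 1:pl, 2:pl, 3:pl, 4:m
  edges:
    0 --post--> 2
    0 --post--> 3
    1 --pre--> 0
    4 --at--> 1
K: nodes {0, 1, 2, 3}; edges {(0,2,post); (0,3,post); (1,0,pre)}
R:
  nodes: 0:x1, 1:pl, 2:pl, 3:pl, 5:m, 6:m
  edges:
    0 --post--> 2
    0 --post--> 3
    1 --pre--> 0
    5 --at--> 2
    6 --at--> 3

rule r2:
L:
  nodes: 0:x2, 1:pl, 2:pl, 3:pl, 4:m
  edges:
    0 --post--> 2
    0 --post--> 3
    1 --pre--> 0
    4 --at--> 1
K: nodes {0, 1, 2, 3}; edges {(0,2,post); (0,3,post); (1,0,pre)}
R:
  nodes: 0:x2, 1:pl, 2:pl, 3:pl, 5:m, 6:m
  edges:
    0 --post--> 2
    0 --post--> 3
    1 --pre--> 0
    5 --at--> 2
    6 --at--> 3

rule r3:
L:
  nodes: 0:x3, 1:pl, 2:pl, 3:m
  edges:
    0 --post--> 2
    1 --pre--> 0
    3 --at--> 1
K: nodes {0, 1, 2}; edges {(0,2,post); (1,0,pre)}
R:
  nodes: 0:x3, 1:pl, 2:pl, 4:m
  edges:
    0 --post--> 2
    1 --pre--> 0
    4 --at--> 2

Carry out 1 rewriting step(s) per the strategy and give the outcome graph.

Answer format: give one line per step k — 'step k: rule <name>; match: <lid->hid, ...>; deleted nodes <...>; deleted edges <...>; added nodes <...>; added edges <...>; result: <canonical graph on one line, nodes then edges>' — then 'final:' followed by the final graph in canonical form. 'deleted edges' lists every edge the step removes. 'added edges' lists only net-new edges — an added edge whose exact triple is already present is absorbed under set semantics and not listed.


step 1: rule r2; match: 0->12, 1->2, 2->0, 3->4, 4->14; deleted nodes 14; deleted edges (14,2,at); added nodes 16, 17; added edges (16,0,at); (17,4,at); result: nodes: 0:pl, 2:pl, 4:pl, 5:x1, 12:x2, 13:x3, 15:m, 16:m, 17:m edges: (0,5,pre); (0,13,pre); (2,12,pre); (5,2,post); (5,4,post); (12,0,post); (12,4,post); (13,2,post); (15,4,at); (16,0,at); (17,4,at)
final:
nodes: 0:pl, 2:pl, 4:pl, 5:x1, 12:x2, 13:x3, 15:m, 16:m, 17:m
edges: (0,5,pre); (0,13,pre); (2,12,pre); (5,2,post); (5,4,post); (12,0,post); (12,4,post); (13,2,post); (15,4,at); (16,0,at); (17,4,at)


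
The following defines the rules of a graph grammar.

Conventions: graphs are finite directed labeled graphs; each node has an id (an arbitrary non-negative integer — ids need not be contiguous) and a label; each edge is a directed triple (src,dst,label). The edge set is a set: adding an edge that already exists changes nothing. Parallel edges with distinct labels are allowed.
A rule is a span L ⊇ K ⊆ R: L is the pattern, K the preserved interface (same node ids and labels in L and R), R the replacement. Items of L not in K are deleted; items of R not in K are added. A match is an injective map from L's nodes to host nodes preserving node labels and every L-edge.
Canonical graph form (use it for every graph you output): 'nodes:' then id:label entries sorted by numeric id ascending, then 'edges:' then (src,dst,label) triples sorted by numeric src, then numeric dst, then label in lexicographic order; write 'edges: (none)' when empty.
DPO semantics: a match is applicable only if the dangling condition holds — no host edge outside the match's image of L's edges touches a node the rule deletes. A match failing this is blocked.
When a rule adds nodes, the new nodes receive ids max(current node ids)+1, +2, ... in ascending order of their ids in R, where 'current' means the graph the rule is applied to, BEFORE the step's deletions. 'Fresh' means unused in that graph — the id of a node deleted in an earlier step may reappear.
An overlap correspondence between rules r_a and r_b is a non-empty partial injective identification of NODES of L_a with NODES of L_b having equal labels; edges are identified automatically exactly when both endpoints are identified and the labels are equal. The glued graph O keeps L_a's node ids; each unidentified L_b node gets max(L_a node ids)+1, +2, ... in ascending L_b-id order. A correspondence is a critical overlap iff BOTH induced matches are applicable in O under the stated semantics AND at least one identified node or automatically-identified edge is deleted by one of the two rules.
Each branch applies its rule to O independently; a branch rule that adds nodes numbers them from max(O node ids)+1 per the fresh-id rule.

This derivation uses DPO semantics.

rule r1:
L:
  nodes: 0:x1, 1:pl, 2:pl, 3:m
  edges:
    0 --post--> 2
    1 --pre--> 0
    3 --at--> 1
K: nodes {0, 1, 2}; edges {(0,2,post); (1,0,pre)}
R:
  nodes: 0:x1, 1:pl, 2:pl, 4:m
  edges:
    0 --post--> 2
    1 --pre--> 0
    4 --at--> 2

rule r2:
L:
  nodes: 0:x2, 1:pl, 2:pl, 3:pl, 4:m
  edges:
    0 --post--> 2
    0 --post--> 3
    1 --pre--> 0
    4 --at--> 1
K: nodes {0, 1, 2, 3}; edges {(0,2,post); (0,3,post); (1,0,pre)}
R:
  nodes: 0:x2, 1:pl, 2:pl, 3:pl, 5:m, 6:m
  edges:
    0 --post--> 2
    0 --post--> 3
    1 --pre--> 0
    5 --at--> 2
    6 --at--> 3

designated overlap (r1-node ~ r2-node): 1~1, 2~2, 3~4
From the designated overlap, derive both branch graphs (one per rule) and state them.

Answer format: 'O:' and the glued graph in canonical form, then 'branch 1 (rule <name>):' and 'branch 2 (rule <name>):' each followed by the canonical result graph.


O:
nodes: 0:x1, 1:pl, 2:pl, 3:m, 4:x2, 5:pl
edges: (0,2,post); (1,0,pre); (1,4,pre); (3,1,at); (4,2,post); (4,5,post)
branch 1 (rule r1):
nodes: 0:x1, 1:pl, 2:pl, 4:x2, 5:pl, 6:m
edges: (0,2,post); (1,0,pre); (1,4,pre); (4,2,post); (4,5,post); (6,2,at)
branch 2 (rule r2):
nodes: 0:x1, 1:pl, 2:pl, 4:x2, 5:pl, 6:m, 7:m
edges: (0,2,post); (1,0,pre); (1,4,pre); (4,2,post); (4,5,post); (6,2,at); (7,5,at)


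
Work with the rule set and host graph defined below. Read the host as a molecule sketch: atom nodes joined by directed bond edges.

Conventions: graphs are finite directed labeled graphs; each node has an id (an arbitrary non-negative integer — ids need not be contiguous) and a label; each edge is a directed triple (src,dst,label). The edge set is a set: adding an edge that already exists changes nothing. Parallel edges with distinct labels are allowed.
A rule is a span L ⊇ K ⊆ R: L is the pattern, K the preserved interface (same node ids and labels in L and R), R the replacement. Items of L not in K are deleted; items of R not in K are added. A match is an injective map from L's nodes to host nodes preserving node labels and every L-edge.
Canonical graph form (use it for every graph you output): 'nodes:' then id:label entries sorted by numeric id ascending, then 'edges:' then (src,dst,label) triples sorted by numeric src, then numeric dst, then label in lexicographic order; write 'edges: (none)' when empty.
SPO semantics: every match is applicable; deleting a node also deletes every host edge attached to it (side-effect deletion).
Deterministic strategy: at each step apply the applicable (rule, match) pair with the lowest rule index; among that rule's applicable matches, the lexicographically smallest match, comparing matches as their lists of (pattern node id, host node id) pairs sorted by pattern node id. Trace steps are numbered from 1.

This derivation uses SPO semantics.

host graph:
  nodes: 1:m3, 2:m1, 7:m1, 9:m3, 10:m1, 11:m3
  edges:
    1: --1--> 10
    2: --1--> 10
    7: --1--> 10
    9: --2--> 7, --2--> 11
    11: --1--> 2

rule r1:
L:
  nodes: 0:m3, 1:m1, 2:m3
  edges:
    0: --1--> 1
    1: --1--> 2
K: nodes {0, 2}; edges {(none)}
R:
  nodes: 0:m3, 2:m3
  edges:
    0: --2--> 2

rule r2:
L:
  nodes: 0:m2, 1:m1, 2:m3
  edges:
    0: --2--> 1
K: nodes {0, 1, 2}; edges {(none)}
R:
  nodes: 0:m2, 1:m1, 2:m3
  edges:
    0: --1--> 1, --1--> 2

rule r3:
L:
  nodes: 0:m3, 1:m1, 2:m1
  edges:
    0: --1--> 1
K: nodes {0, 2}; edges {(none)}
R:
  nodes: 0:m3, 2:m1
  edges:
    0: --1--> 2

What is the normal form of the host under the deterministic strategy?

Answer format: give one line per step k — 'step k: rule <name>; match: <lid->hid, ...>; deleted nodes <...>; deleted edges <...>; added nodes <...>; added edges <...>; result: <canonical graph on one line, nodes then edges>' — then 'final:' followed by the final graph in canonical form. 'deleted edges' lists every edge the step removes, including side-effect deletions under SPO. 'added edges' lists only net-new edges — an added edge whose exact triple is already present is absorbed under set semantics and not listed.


step 1: rule r3; match: 0->1, 1->10, 2->2; deleted nodes 10; deleted edges (1,10,1); (2,10,1); (7,10,1); added nodes (none); added edges (1,2,1); result: nodes: 1:m3, 2:m1, 7:m1, 9:m3, 11:m3 edges: (1,2,1); (9,7,2); (9,11,2); (11,2,1)
step 2: rule r3; match: 0->1, 1->2, 2->7; deleted nodes 2; deleted edges (1,2,1); (11,2,1); added nodes (none); added edges (1,7,1); result: nodes: 1:m3, 7:m1, 9:m3, 11:m3 edges: (1,7,1); (9,7,2); (9,11,2)
final:
nodes: 1:m3, 7:m1, 9:m3, 11:m3
edges: (1,7,1); (9,7,2); (9,11,2)


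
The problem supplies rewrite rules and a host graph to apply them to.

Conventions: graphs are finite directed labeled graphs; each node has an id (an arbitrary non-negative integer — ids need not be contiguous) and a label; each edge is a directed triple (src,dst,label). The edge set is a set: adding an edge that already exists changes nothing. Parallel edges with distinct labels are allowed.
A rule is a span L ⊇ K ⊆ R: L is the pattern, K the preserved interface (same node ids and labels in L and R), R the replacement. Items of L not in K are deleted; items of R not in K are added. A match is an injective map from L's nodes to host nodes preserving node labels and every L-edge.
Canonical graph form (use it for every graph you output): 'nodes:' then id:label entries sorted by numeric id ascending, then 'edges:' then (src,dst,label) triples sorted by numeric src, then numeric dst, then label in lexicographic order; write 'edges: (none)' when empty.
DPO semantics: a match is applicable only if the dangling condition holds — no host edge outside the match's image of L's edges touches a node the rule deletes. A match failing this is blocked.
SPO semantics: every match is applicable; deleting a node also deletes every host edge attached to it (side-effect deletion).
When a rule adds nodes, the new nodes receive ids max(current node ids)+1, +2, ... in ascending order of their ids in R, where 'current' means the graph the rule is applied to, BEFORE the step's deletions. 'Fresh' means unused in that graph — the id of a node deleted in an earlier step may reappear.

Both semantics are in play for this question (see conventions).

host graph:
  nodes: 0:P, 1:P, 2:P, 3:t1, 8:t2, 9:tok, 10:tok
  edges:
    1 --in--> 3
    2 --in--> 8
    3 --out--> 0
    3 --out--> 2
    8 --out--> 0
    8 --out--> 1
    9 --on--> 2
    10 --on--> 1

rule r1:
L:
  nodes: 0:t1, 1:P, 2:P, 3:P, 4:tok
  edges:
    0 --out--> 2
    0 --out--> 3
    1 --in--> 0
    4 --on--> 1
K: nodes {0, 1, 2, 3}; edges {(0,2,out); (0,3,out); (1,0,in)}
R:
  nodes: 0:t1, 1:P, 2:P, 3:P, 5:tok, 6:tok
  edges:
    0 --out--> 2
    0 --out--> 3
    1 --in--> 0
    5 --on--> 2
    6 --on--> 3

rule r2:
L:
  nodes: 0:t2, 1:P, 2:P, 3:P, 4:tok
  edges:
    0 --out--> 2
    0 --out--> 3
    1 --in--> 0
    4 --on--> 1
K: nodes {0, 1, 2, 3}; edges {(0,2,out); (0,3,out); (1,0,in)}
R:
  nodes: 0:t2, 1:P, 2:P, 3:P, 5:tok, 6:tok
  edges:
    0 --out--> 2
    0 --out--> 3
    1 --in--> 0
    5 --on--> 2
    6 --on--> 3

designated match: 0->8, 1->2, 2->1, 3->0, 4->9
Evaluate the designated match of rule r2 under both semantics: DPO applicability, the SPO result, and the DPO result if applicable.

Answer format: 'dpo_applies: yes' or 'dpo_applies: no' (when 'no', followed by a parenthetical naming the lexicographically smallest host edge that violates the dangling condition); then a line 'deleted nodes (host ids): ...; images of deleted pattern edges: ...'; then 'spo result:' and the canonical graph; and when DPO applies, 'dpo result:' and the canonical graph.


dpo_applies: yes
deleted nodes (host ids): 9; images of deleted pattern edges: (9,2,on)
spo result:
nodes: 0:P, 1:P, 2:P, 3:t1, 8:t2, 10:tok, 11:tok, 12:tok
edges: (1,3,in); (2,8,in); (3,0,out); (3,2,out); (8,0,out); (8,1,out); (10,1,on); (11,1,on); (12,0,on)
dpo result:
nodes: 0:P, 1:P, 2:P, 3:t1, 8:t2, 10:tok, 11:tok, 12:tok
edges: (1,3,in); (2,8,in); (3,0,out); (3,2,out); (8,0,out); (8,1,out); (10,1,on); (11,1,on); (12,0,on)


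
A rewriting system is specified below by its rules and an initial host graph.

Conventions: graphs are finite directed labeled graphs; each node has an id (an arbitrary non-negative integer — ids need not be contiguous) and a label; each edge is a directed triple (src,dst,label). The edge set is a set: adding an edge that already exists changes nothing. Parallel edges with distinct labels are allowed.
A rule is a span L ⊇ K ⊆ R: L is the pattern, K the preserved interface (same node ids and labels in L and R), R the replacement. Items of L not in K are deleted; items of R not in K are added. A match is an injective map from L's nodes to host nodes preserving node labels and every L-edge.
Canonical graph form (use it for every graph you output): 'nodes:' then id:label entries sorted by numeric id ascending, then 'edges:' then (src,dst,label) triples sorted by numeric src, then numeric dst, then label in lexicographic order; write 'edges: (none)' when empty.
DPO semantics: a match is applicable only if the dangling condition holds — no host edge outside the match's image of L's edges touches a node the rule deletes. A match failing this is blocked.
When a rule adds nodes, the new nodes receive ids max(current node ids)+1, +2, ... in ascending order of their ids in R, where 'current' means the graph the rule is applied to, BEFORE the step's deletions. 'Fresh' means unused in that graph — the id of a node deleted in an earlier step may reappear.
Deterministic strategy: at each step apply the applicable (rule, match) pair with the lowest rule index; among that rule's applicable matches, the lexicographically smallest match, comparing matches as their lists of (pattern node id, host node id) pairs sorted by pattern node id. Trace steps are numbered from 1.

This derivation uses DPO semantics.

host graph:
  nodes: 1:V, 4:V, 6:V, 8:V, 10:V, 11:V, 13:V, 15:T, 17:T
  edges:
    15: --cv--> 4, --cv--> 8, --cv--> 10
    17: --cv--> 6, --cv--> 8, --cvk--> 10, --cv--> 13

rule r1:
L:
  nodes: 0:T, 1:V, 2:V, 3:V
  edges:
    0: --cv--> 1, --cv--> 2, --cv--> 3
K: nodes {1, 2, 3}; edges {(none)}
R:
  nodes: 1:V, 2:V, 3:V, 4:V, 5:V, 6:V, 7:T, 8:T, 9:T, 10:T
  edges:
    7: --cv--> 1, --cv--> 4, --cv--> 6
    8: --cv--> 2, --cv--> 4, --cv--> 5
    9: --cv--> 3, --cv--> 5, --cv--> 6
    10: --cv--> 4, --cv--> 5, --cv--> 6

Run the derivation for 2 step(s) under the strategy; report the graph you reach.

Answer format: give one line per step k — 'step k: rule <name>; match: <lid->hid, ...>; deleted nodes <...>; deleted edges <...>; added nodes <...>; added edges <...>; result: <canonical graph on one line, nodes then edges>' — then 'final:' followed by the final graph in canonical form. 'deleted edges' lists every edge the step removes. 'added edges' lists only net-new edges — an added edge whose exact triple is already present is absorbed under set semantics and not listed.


step 1: rule r1; match: 0->15, 1->4, 2->8, 3->10; deleted nodes 15; deleted edges (15,4,cv); (15,8,cv); (15,10,cv); added nodes 18, 19, 20, 21, 22, 23, 24; added edges (21,4,cv); (21,18,cv); (21,20,cv); (22,8,cv); (22,18,cv); (22,19,cv); (23,10,cv); (23,19,cv); (23,20,cv); (24,18,cv); (24,19,cv); (24,20,cv); result: nodes: 1:V, 4:V, 6:V, 8:V, 10:V, 11:V, 13:V, 17:T, 18:V, 19:V, 20:V, 21:T, 22:T, 23:T, 24:T edges: (17,6,cv); (17,8,cv); (17,10,cvk); (17,13,cv); (21,4,cv); (21,18,cv); (21,20,cv); (22,8,cv); (22,18,cv); (22,19,cv); (23,10,cv); (23,19,cv); (23,20,cv); (24,18,cv); (24,19,cv); (24,20,cv)
step 2: rule r1; match: 0->21, 1->4, 2->18, 3->20; deleted nodes 21; deleted edges (21,4,cv); (21,18,cv); (21,20,cv); added nodes 25, 26, 27, 28, 29, 30, 31; added edges (28,4,cv); (28,25,cv); (28,27,cv); (29,18,cv); (29,25,cv); (29,26,cv); (30,20,cv); (30,26,cv); (30,27,cv); (31,25,cv); (31,26,cv); (31,27,cv); result: nodes: 1:V, 4:V, 6:V, 8:V, 10:V, 11:V, 13:V, 17:T, 18:V, 19:V, 20:V, 22:T, 23:T, 24:T, 25:V, 26:V, 27:V, 28:T, 29:T, 30:T, 31:T edges: (17,6,cv); (17,8,cv); (17,10,cvk); (17,13,cv); (22,8,cv); (22,18,cv); (22,19,cv); (23,10,cv); (23,19,cv); (23,20,cv); (24,18,cv); (24,19,cv); (24,20,cv); (28,4,cv); (28,25,cv); (28,27,cv); (29,18,cv); (29,25,cv); (29,26,cv); (30,20,cv); (30,26,cv); (30,27,cv); (31,25,cv); (31,26,cv); (31,27,cv)
final:
nodes: 1:V, 4:V, 6:V, 8:V, 10:V, 11:V, 13:V, 17:T, 18:V, 19:V, 20:V, 22:T, 23:T, 24:T, 25:V, 26:V, 27:V, 28:T, 29:T, 30:T, 31:T
edges: (17,6,cv); (17,8,cv); (17,10,cvk); (17,13,cv); (22,8,cv); (22,18,cv); (22,19,cv); (23,10,cv); (23,19,cv); (23,20,cv); (24,18,cv); (24,19,cv); (24,20,cv); (28,4,cv); (28,25,cv); (28,27,cv); (29,18,cv); (29,25,cv); (29,26,cv); (30,20,cv); (30,26,cv); (30,27,cv); (31,25,cv); (31,26,cv); (31,27,cv)


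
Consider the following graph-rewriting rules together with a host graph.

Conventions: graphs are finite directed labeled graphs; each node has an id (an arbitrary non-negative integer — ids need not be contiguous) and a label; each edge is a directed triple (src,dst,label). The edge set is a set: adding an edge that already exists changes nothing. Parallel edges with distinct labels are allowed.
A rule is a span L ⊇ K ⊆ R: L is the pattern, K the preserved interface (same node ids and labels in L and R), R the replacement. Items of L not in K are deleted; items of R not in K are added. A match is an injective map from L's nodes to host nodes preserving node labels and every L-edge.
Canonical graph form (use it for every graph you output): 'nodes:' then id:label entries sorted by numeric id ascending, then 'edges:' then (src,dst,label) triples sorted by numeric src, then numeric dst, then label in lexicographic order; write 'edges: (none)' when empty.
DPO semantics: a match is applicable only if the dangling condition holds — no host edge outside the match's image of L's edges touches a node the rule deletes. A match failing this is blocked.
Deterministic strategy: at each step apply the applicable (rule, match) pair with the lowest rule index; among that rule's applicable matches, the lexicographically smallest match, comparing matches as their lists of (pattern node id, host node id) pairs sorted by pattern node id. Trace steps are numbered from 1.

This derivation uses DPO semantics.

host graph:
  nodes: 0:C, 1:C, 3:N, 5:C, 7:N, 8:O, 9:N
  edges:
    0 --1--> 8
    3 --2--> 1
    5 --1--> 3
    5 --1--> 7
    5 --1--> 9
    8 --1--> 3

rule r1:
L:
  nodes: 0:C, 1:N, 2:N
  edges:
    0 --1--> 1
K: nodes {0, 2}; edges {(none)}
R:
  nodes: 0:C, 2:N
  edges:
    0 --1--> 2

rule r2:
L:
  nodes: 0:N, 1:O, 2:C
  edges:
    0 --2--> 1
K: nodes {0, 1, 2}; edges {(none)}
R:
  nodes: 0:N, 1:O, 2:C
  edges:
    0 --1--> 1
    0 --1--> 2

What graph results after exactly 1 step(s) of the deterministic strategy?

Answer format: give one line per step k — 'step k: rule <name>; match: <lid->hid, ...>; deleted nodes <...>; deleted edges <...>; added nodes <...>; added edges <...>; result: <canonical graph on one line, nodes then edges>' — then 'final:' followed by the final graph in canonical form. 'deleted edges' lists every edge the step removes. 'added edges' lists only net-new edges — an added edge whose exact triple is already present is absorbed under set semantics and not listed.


step 1: rule r1; match: 0->5, 1->7, 2->3; deleted nodes 7; deleted edges (5,7,1); added nodes (none); added edges (none); result: nodes: 0:C, 1:C, 3:N, 5:C, 8:O, 9:N edges: (0,8,1); (3,1,2); (5,3,1); (5,9,1); (8,3,1)
final:
nodes: 0:C, 1:C, 3:N, 5:C, 8:O, 9:N
edges: (0,8,1); (3,1,2); (5,3,1); (5,9,1); (8,3,1)
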